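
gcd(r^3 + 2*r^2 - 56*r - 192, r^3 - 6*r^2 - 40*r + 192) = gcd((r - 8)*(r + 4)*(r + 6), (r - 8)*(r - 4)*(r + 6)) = r^2 - 2*r - 48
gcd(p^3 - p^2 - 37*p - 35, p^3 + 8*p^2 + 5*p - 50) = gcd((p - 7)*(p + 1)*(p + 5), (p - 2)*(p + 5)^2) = p + 5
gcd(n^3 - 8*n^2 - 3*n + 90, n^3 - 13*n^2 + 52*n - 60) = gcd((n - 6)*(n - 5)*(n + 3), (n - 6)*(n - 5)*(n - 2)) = n^2 - 11*n + 30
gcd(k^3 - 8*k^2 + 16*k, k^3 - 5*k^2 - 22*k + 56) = 1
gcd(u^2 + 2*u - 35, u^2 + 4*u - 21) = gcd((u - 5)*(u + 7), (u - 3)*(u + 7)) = u + 7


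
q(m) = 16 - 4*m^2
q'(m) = -8*m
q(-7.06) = -183.37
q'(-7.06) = 56.48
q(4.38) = -60.74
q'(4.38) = -35.04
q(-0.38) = 15.42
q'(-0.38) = 3.04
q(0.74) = 13.81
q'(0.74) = -5.92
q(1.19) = 10.34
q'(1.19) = -9.52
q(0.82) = 13.31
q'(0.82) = -6.56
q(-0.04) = 15.99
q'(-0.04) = 0.32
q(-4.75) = -74.25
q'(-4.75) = 38.00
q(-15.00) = -884.00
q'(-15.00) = 120.00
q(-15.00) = -884.00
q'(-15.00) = 120.00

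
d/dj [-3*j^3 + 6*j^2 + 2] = 3*j*(4 - 3*j)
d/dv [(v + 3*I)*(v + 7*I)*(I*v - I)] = 3*I*v^2 - 2*v*(10 + I) + 10 - 21*I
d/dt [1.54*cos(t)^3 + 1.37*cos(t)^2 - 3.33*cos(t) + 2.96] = (-4.62*cos(t)^2 - 2.74*cos(t) + 3.33)*sin(t)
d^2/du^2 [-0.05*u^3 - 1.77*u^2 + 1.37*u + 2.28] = -0.3*u - 3.54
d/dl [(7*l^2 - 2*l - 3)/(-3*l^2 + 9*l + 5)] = (57*l^2 + 52*l + 17)/(9*l^4 - 54*l^3 + 51*l^2 + 90*l + 25)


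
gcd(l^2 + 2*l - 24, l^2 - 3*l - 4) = l - 4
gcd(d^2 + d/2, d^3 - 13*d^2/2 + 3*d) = d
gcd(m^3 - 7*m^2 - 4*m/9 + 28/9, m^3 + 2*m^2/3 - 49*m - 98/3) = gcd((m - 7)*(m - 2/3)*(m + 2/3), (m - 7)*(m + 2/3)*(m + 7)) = m^2 - 19*m/3 - 14/3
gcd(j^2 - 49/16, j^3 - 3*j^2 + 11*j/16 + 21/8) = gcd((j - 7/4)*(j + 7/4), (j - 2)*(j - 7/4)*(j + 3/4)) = j - 7/4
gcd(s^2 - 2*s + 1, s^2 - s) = s - 1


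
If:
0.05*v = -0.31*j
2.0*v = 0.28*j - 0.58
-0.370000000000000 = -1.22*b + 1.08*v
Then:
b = 0.05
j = 0.05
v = -0.28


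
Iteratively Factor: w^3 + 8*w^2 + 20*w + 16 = (w + 4)*(w^2 + 4*w + 4) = (w + 2)*(w + 4)*(w + 2)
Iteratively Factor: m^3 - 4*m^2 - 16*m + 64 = (m - 4)*(m^2 - 16) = (m - 4)^2*(m + 4)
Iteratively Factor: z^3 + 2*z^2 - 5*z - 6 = (z + 1)*(z^2 + z - 6) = (z - 2)*(z + 1)*(z + 3)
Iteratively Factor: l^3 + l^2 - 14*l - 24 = (l + 3)*(l^2 - 2*l - 8) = (l - 4)*(l + 3)*(l + 2)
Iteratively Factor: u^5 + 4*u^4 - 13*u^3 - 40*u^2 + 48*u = (u + 4)*(u^4 - 13*u^2 + 12*u) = (u - 3)*(u + 4)*(u^3 + 3*u^2 - 4*u) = (u - 3)*(u + 4)^2*(u^2 - u) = (u - 3)*(u - 1)*(u + 4)^2*(u)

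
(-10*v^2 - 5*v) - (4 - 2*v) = -10*v^2 - 3*v - 4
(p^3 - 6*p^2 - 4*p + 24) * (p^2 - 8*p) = p^5 - 14*p^4 + 44*p^3 + 56*p^2 - 192*p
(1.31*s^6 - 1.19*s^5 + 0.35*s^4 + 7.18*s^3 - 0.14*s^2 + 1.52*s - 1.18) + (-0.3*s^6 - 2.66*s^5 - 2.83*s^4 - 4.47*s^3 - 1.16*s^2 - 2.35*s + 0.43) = 1.01*s^6 - 3.85*s^5 - 2.48*s^4 + 2.71*s^3 - 1.3*s^2 - 0.83*s - 0.75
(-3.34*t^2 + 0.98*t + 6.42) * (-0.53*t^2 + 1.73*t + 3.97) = 1.7702*t^4 - 6.2976*t^3 - 14.967*t^2 + 14.9972*t + 25.4874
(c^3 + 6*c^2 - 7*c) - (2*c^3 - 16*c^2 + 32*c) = -c^3 + 22*c^2 - 39*c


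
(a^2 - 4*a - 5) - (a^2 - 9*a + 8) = 5*a - 13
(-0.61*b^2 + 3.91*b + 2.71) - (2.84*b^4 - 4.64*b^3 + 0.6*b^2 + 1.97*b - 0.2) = -2.84*b^4 + 4.64*b^3 - 1.21*b^2 + 1.94*b + 2.91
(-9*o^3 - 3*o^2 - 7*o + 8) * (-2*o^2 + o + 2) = 18*o^5 - 3*o^4 - 7*o^3 - 29*o^2 - 6*o + 16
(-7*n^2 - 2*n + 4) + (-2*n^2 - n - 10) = -9*n^2 - 3*n - 6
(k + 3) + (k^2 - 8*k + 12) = k^2 - 7*k + 15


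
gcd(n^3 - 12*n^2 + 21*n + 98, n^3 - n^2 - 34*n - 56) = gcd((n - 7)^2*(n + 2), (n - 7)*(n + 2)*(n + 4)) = n^2 - 5*n - 14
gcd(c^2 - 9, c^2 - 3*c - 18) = c + 3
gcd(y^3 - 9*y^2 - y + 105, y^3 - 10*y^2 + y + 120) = y^2 - 2*y - 15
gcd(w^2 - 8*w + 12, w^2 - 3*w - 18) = w - 6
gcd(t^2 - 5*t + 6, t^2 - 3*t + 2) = t - 2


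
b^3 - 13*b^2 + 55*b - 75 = (b - 5)^2*(b - 3)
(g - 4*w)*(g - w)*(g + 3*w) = g^3 - 2*g^2*w - 11*g*w^2 + 12*w^3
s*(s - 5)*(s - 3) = s^3 - 8*s^2 + 15*s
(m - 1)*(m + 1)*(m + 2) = m^3 + 2*m^2 - m - 2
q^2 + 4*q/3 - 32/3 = (q - 8/3)*(q + 4)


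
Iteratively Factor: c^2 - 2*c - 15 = (c - 5)*(c + 3)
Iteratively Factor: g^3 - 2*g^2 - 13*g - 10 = (g + 1)*(g^2 - 3*g - 10) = (g + 1)*(g + 2)*(g - 5)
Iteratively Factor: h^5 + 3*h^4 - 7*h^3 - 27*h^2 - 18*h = (h + 1)*(h^4 + 2*h^3 - 9*h^2 - 18*h) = (h + 1)*(h + 3)*(h^3 - h^2 - 6*h) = h*(h + 1)*(h + 3)*(h^2 - h - 6) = h*(h - 3)*(h + 1)*(h + 3)*(h + 2)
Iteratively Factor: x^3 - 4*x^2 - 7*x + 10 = (x - 5)*(x^2 + x - 2) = (x - 5)*(x - 1)*(x + 2)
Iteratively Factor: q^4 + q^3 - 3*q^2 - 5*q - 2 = (q + 1)*(q^3 - 3*q - 2) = (q + 1)^2*(q^2 - q - 2) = (q + 1)^3*(q - 2)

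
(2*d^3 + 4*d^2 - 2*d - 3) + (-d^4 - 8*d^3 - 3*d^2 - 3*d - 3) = -d^4 - 6*d^3 + d^2 - 5*d - 6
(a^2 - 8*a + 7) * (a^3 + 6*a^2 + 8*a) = a^5 - 2*a^4 - 33*a^3 - 22*a^2 + 56*a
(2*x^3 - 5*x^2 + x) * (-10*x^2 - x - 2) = -20*x^5 + 48*x^4 - 9*x^3 + 9*x^2 - 2*x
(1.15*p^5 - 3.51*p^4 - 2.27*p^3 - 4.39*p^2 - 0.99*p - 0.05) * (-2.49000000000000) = -2.8635*p^5 + 8.7399*p^4 + 5.6523*p^3 + 10.9311*p^2 + 2.4651*p + 0.1245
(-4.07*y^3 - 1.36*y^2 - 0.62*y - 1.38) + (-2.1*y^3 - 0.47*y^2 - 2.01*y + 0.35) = -6.17*y^3 - 1.83*y^2 - 2.63*y - 1.03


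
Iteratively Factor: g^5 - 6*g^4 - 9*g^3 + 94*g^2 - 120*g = (g - 3)*(g^4 - 3*g^3 - 18*g^2 + 40*g) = (g - 3)*(g - 2)*(g^3 - g^2 - 20*g) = (g - 5)*(g - 3)*(g - 2)*(g^2 + 4*g) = g*(g - 5)*(g - 3)*(g - 2)*(g + 4)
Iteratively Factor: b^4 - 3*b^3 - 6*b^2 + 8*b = (b + 2)*(b^3 - 5*b^2 + 4*b) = b*(b + 2)*(b^2 - 5*b + 4) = b*(b - 4)*(b + 2)*(b - 1)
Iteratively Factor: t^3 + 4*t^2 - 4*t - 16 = (t - 2)*(t^2 + 6*t + 8) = (t - 2)*(t + 2)*(t + 4)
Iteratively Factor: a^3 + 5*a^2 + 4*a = (a)*(a^2 + 5*a + 4) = a*(a + 4)*(a + 1)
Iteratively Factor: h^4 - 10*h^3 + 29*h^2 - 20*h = (h - 4)*(h^3 - 6*h^2 + 5*h) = (h - 4)*(h - 1)*(h^2 - 5*h) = h*(h - 4)*(h - 1)*(h - 5)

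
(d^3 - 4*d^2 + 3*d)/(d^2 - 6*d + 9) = d*(d - 1)/(d - 3)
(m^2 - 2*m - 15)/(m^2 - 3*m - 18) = (m - 5)/(m - 6)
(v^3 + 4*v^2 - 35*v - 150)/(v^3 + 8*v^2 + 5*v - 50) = (v - 6)/(v - 2)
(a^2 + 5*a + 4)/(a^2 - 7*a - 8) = (a + 4)/(a - 8)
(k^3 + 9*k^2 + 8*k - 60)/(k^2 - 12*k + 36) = (k^3 + 9*k^2 + 8*k - 60)/(k^2 - 12*k + 36)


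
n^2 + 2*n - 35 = (n - 5)*(n + 7)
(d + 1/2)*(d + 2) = d^2 + 5*d/2 + 1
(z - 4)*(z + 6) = z^2 + 2*z - 24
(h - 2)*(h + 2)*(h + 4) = h^3 + 4*h^2 - 4*h - 16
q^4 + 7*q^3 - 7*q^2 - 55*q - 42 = (q - 3)*(q + 1)*(q + 2)*(q + 7)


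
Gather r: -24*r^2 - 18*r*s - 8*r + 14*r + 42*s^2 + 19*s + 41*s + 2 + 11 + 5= -24*r^2 + r*(6 - 18*s) + 42*s^2 + 60*s + 18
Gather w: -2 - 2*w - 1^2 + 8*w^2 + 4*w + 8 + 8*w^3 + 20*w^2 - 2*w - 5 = 8*w^3 + 28*w^2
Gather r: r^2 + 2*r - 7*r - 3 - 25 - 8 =r^2 - 5*r - 36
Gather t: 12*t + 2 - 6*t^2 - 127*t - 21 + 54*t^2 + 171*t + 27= 48*t^2 + 56*t + 8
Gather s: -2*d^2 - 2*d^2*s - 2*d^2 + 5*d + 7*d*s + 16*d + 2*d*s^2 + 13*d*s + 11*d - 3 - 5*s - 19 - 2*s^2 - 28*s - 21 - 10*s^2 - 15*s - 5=-4*d^2 + 32*d + s^2*(2*d - 12) + s*(-2*d^2 + 20*d - 48) - 48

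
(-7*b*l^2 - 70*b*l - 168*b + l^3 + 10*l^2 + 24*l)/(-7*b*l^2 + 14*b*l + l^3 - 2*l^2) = (l^2 + 10*l + 24)/(l*(l - 2))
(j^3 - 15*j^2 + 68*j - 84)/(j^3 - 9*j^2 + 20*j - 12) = (j - 7)/(j - 1)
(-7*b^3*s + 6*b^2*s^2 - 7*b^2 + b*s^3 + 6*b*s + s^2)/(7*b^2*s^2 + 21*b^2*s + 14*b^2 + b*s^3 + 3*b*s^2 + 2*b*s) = (-b^2*s + b*s^2 - b + s)/(b*(s^2 + 3*s + 2))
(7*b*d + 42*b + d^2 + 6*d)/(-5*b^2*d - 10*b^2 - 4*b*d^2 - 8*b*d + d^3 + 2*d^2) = (-7*b*d - 42*b - d^2 - 6*d)/(5*b^2*d + 10*b^2 + 4*b*d^2 + 8*b*d - d^3 - 2*d^2)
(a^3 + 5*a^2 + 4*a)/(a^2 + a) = a + 4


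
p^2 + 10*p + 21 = (p + 3)*(p + 7)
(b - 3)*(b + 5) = b^2 + 2*b - 15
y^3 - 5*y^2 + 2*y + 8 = (y - 4)*(y - 2)*(y + 1)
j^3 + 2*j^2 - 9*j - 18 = (j - 3)*(j + 2)*(j + 3)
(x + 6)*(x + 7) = x^2 + 13*x + 42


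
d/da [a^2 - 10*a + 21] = 2*a - 10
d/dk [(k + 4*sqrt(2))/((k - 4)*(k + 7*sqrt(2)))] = (-(k - 4)*(k + 4*sqrt(2)) + (k - 4)*(k + 7*sqrt(2)) - (k + 4*sqrt(2))*(k + 7*sqrt(2)))/((k - 4)^2*(k + 7*sqrt(2))^2)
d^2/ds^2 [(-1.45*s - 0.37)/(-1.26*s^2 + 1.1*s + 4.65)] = ((2.2576 - 10.962*s)*(-1.26*s^2 + 1.1*s + 4.65) - (1.45*s + 0.37)*(2.52*s - 1.1)*(5.04*s - 2.2))/(-1.26*s^2 + 1.1*s + 4.65)^3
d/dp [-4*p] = -4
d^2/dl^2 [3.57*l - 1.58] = 0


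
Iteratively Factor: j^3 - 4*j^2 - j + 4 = (j - 4)*(j^2 - 1) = (j - 4)*(j + 1)*(j - 1)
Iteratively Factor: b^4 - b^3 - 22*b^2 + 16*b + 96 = (b - 4)*(b^3 + 3*b^2 - 10*b - 24) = (b - 4)*(b + 2)*(b^2 + b - 12) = (b - 4)*(b - 3)*(b + 2)*(b + 4)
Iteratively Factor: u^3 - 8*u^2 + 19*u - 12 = (u - 4)*(u^2 - 4*u + 3) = (u - 4)*(u - 1)*(u - 3)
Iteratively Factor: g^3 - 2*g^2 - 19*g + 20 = (g - 1)*(g^2 - g - 20) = (g - 1)*(g + 4)*(g - 5)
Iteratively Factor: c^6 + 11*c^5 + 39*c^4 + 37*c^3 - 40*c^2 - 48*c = (c + 1)*(c^5 + 10*c^4 + 29*c^3 + 8*c^2 - 48*c) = (c + 1)*(c + 4)*(c^4 + 6*c^3 + 5*c^2 - 12*c) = c*(c + 1)*(c + 4)*(c^3 + 6*c^2 + 5*c - 12) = c*(c - 1)*(c + 1)*(c + 4)*(c^2 + 7*c + 12) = c*(c - 1)*(c + 1)*(c + 4)^2*(c + 3)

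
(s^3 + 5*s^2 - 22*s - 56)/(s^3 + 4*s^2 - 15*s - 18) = (s^3 + 5*s^2 - 22*s - 56)/(s^3 + 4*s^2 - 15*s - 18)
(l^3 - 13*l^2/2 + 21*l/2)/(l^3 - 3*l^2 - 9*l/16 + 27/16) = 8*l*(2*l - 7)/(16*l^2 - 9)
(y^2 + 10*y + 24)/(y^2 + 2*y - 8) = (y + 6)/(y - 2)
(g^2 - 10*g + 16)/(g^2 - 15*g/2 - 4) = 2*(g - 2)/(2*g + 1)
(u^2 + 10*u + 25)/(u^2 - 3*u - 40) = (u + 5)/(u - 8)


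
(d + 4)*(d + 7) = d^2 + 11*d + 28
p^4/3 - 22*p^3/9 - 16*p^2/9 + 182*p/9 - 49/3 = (p/3 + 1)*(p - 7)*(p - 7/3)*(p - 1)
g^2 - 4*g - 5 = (g - 5)*(g + 1)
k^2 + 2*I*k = k*(k + 2*I)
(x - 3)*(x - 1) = x^2 - 4*x + 3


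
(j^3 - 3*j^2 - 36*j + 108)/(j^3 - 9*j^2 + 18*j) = (j + 6)/j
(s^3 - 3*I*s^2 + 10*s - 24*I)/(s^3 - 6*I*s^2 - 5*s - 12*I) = (s^2 + I*s + 6)/(s^2 - 2*I*s + 3)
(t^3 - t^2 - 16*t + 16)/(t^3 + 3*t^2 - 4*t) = (t - 4)/t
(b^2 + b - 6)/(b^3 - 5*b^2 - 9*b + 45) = (b - 2)/(b^2 - 8*b + 15)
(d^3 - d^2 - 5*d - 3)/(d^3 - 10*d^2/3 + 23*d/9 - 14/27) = 27*(d^3 - d^2 - 5*d - 3)/(27*d^3 - 90*d^2 + 69*d - 14)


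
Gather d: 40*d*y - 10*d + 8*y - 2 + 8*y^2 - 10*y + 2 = d*(40*y - 10) + 8*y^2 - 2*y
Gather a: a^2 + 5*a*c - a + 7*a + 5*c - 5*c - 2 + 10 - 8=a^2 + a*(5*c + 6)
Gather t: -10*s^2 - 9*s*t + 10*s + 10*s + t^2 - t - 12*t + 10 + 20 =-10*s^2 + 20*s + t^2 + t*(-9*s - 13) + 30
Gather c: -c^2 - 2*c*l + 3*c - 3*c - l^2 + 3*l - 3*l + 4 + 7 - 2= -c^2 - 2*c*l - l^2 + 9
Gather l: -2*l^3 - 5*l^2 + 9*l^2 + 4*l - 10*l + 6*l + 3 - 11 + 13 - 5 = -2*l^3 + 4*l^2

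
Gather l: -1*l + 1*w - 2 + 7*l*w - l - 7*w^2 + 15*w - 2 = l*(7*w - 2) - 7*w^2 + 16*w - 4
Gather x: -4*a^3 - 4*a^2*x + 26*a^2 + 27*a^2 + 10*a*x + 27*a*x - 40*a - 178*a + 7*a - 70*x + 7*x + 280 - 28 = -4*a^3 + 53*a^2 - 211*a + x*(-4*a^2 + 37*a - 63) + 252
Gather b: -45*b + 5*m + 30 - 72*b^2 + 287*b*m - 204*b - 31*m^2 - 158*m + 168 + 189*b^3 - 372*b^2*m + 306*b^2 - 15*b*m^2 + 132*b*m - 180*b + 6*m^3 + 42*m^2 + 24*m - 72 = 189*b^3 + b^2*(234 - 372*m) + b*(-15*m^2 + 419*m - 429) + 6*m^3 + 11*m^2 - 129*m + 126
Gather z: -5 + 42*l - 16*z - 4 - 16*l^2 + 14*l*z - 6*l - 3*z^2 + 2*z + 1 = -16*l^2 + 36*l - 3*z^2 + z*(14*l - 14) - 8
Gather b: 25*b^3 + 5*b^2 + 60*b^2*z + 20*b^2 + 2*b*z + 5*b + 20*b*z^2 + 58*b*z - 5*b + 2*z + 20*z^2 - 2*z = 25*b^3 + b^2*(60*z + 25) + b*(20*z^2 + 60*z) + 20*z^2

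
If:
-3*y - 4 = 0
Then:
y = -4/3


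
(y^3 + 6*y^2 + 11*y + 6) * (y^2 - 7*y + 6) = y^5 - y^4 - 25*y^3 - 35*y^2 + 24*y + 36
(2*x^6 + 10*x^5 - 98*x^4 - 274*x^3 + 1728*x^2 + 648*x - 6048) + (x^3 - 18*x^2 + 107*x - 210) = 2*x^6 + 10*x^5 - 98*x^4 - 273*x^3 + 1710*x^2 + 755*x - 6258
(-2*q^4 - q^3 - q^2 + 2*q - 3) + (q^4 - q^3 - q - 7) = -q^4 - 2*q^3 - q^2 + q - 10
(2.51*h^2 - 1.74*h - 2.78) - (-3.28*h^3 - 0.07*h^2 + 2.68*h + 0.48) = 3.28*h^3 + 2.58*h^2 - 4.42*h - 3.26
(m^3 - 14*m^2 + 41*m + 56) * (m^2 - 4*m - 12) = m^5 - 18*m^4 + 85*m^3 + 60*m^2 - 716*m - 672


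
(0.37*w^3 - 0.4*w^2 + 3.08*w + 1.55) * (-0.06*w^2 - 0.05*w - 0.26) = -0.0222*w^5 + 0.0055*w^4 - 0.261*w^3 - 0.143*w^2 - 0.8783*w - 0.403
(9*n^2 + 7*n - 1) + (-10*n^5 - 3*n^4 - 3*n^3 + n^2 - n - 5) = -10*n^5 - 3*n^4 - 3*n^3 + 10*n^2 + 6*n - 6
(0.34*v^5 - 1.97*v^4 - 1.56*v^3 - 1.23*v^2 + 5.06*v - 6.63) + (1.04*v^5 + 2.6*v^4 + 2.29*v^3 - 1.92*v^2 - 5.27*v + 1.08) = 1.38*v^5 + 0.63*v^4 + 0.73*v^3 - 3.15*v^2 - 0.21*v - 5.55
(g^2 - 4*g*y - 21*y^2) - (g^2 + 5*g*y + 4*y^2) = -9*g*y - 25*y^2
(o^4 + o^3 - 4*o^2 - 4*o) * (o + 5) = o^5 + 6*o^4 + o^3 - 24*o^2 - 20*o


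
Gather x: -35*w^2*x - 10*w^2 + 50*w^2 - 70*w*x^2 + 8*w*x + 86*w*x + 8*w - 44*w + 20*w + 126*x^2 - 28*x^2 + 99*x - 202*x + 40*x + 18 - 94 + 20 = 40*w^2 - 16*w + x^2*(98 - 70*w) + x*(-35*w^2 + 94*w - 63) - 56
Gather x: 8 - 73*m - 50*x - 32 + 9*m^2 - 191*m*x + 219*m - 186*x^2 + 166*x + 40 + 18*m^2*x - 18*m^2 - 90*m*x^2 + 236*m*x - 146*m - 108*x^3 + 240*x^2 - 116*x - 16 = -9*m^2 - 108*x^3 + x^2*(54 - 90*m) + x*(18*m^2 + 45*m)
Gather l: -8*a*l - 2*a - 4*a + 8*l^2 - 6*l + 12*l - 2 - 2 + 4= -6*a + 8*l^2 + l*(6 - 8*a)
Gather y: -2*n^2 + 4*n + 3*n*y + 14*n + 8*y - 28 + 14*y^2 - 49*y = -2*n^2 + 18*n + 14*y^2 + y*(3*n - 41) - 28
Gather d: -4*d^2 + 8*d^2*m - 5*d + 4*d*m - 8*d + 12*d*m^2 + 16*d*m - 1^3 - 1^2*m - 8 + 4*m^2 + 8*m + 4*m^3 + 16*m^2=d^2*(8*m - 4) + d*(12*m^2 + 20*m - 13) + 4*m^3 + 20*m^2 + 7*m - 9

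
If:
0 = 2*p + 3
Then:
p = -3/2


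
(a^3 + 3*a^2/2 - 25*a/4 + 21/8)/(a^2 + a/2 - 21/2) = (a^2 - 2*a + 3/4)/(a - 3)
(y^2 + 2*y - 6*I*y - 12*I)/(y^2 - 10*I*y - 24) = (y + 2)/(y - 4*I)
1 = 1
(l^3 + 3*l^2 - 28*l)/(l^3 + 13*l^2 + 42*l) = (l - 4)/(l + 6)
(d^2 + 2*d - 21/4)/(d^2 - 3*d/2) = (d + 7/2)/d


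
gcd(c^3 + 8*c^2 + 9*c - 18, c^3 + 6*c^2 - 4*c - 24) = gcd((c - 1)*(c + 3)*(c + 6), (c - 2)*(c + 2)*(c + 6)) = c + 6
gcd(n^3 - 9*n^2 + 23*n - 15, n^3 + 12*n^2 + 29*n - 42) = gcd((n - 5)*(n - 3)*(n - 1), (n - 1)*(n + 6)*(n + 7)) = n - 1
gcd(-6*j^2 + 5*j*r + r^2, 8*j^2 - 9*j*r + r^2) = -j + r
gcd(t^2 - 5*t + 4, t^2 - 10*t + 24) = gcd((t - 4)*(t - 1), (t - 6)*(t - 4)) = t - 4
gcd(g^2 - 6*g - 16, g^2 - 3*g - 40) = g - 8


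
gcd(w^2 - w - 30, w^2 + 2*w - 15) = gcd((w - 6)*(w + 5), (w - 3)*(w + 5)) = w + 5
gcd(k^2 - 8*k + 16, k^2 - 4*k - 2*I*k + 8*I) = k - 4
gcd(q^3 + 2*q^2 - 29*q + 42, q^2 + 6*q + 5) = 1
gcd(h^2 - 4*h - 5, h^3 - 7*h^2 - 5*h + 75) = h - 5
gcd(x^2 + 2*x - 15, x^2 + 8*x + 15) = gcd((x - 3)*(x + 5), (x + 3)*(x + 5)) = x + 5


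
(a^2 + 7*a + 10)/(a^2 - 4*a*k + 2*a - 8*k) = (a + 5)/(a - 4*k)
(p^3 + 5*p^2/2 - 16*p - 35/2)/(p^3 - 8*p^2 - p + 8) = (2*p^2 + 3*p - 35)/(2*(p^2 - 9*p + 8))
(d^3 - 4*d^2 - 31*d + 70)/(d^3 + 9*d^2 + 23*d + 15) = (d^2 - 9*d + 14)/(d^2 + 4*d + 3)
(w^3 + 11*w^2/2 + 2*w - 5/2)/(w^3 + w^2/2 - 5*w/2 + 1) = (w^2 + 6*w + 5)/(w^2 + w - 2)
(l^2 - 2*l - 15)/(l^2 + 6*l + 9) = (l - 5)/(l + 3)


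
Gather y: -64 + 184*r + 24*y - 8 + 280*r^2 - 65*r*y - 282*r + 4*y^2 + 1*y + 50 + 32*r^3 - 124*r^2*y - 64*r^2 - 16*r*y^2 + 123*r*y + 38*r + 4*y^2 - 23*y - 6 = 32*r^3 + 216*r^2 - 60*r + y^2*(8 - 16*r) + y*(-124*r^2 + 58*r + 2) - 28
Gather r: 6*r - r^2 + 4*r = -r^2 + 10*r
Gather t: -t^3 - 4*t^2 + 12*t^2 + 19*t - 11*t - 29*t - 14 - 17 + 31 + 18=-t^3 + 8*t^2 - 21*t + 18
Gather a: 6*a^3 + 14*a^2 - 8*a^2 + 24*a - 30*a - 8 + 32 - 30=6*a^3 + 6*a^2 - 6*a - 6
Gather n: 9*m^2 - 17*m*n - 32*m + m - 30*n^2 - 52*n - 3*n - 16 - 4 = 9*m^2 - 31*m - 30*n^2 + n*(-17*m - 55) - 20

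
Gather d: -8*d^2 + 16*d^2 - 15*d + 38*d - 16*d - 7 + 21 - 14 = 8*d^2 + 7*d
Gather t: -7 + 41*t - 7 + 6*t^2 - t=6*t^2 + 40*t - 14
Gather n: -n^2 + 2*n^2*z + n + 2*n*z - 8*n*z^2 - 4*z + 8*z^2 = n^2*(2*z - 1) + n*(-8*z^2 + 2*z + 1) + 8*z^2 - 4*z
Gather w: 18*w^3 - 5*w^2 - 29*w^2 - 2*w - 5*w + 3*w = 18*w^3 - 34*w^2 - 4*w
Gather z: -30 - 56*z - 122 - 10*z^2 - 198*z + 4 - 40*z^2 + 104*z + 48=-50*z^2 - 150*z - 100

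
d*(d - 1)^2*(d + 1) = d^4 - d^3 - d^2 + d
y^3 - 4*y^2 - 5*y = y*(y - 5)*(y + 1)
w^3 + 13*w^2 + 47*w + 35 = (w + 1)*(w + 5)*(w + 7)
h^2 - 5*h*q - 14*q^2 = (h - 7*q)*(h + 2*q)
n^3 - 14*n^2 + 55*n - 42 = (n - 7)*(n - 6)*(n - 1)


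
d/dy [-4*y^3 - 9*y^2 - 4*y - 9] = -12*y^2 - 18*y - 4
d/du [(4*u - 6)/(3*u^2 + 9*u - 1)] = 2*(-6*u^2 + 18*u + 25)/(9*u^4 + 54*u^3 + 75*u^2 - 18*u + 1)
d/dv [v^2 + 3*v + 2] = 2*v + 3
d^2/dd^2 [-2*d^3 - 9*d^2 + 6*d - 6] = -12*d - 18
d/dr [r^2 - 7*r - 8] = 2*r - 7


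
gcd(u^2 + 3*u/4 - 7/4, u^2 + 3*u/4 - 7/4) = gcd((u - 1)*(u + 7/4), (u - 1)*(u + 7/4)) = u^2 + 3*u/4 - 7/4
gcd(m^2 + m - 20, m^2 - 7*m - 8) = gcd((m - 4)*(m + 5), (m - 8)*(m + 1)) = 1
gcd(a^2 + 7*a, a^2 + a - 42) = a + 7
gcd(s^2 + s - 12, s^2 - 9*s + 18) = s - 3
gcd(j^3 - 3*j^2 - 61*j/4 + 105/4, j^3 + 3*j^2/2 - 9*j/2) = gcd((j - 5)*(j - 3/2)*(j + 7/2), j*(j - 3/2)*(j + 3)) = j - 3/2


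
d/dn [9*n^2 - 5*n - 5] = 18*n - 5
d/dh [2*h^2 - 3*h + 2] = 4*h - 3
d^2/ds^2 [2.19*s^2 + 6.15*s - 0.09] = 4.38000000000000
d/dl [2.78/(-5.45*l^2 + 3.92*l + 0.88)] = (30.302*l - 10.8976)/(-5.45*l^2 + 3.92*l + 0.88)^2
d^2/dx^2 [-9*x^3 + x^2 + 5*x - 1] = 2 - 54*x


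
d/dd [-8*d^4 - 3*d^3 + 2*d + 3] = -32*d^3 - 9*d^2 + 2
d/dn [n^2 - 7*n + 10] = 2*n - 7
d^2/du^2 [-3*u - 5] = 0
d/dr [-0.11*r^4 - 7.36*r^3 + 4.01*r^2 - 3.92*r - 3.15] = -0.44*r^3 - 22.08*r^2 + 8.02*r - 3.92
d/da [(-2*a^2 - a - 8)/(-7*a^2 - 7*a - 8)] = (7*a^2 - 80*a - 48)/(49*a^4 + 98*a^3 + 161*a^2 + 112*a + 64)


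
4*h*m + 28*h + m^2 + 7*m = (4*h + m)*(m + 7)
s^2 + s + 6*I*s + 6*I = (s + 1)*(s + 6*I)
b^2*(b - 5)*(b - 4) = b^4 - 9*b^3 + 20*b^2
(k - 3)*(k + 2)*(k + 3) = k^3 + 2*k^2 - 9*k - 18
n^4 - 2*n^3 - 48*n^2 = n^2*(n - 8)*(n + 6)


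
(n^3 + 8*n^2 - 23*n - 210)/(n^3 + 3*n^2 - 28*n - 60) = (n + 7)/(n + 2)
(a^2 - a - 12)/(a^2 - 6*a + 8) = (a + 3)/(a - 2)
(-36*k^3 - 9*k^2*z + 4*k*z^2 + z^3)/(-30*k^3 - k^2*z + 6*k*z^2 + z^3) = (-12*k^2 + k*z + z^2)/(-10*k^2 + 3*k*z + z^2)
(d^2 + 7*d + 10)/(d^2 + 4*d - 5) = (d + 2)/(d - 1)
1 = 1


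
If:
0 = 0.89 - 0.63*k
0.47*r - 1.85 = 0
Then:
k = 1.41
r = 3.94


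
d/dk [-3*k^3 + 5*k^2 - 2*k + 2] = -9*k^2 + 10*k - 2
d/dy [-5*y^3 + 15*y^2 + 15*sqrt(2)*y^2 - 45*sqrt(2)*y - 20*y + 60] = -15*y^2 + 30*y + 30*sqrt(2)*y - 45*sqrt(2) - 20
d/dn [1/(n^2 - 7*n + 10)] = (7 - 2*n)/(n^2 - 7*n + 10)^2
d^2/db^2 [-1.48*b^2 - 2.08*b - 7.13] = -2.96000000000000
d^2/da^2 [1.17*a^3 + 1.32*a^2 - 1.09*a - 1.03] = 7.02*a + 2.64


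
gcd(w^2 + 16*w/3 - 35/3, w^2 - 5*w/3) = w - 5/3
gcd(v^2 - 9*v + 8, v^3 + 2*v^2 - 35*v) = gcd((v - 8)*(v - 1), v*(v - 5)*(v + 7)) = 1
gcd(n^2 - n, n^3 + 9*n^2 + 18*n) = n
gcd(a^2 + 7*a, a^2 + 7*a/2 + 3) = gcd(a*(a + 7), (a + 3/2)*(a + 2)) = 1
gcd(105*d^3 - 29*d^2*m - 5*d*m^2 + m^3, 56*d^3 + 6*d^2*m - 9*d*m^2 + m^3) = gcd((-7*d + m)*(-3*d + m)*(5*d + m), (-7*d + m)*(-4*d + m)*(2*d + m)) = 7*d - m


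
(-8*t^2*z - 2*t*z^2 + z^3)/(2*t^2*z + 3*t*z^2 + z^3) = (-4*t + z)/(t + z)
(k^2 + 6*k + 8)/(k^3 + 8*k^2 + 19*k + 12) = (k + 2)/(k^2 + 4*k + 3)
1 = 1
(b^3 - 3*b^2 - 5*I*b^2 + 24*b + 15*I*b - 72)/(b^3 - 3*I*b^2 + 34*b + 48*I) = (b - 3)/(b + 2*I)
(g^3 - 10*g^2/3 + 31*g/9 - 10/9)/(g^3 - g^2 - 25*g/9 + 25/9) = (3*g - 2)/(3*g + 5)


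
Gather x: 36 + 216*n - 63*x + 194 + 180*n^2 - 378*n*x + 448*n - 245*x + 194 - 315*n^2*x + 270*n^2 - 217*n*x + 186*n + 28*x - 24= 450*n^2 + 850*n + x*(-315*n^2 - 595*n - 280) + 400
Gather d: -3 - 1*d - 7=-d - 10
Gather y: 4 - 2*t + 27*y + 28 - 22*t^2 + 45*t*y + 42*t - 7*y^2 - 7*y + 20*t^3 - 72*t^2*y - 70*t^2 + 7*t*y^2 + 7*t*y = 20*t^3 - 92*t^2 + 40*t + y^2*(7*t - 7) + y*(-72*t^2 + 52*t + 20) + 32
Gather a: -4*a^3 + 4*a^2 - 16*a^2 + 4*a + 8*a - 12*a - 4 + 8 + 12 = -4*a^3 - 12*a^2 + 16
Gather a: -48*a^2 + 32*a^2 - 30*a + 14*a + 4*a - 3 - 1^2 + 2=-16*a^2 - 12*a - 2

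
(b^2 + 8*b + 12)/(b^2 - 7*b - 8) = (b^2 + 8*b + 12)/(b^2 - 7*b - 8)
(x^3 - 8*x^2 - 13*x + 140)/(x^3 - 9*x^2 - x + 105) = (x + 4)/(x + 3)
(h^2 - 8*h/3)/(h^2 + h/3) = (3*h - 8)/(3*h + 1)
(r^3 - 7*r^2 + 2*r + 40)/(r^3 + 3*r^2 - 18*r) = (r^3 - 7*r^2 + 2*r + 40)/(r*(r^2 + 3*r - 18))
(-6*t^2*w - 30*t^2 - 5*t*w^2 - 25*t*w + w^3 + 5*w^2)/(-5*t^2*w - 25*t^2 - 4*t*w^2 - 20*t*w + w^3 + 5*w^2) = (6*t - w)/(5*t - w)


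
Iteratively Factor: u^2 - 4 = (u + 2)*(u - 2)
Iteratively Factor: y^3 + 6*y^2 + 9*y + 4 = (y + 1)*(y^2 + 5*y + 4) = (y + 1)*(y + 4)*(y + 1)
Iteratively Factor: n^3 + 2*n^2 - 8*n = (n + 4)*(n^2 - 2*n) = n*(n + 4)*(n - 2)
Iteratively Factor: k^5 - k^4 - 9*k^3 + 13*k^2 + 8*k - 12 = (k + 1)*(k^4 - 2*k^3 - 7*k^2 + 20*k - 12) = (k - 1)*(k + 1)*(k^3 - k^2 - 8*k + 12) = (k - 2)*(k - 1)*(k + 1)*(k^2 + k - 6) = (k - 2)*(k - 1)*(k + 1)*(k + 3)*(k - 2)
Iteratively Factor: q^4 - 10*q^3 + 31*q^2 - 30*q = (q - 5)*(q^3 - 5*q^2 + 6*q) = (q - 5)*(q - 3)*(q^2 - 2*q) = q*(q - 5)*(q - 3)*(q - 2)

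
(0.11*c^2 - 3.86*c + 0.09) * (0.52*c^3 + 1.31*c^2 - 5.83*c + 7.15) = 0.0572*c^5 - 1.8631*c^4 - 5.6511*c^3 + 23.4082*c^2 - 28.1237*c + 0.6435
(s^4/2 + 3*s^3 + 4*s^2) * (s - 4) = s^5/2 + s^4 - 8*s^3 - 16*s^2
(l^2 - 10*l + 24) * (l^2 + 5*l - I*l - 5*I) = l^4 - 5*l^3 - I*l^3 - 26*l^2 + 5*I*l^2 + 120*l + 26*I*l - 120*I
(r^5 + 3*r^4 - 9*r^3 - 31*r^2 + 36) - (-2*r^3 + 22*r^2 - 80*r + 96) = r^5 + 3*r^4 - 7*r^3 - 53*r^2 + 80*r - 60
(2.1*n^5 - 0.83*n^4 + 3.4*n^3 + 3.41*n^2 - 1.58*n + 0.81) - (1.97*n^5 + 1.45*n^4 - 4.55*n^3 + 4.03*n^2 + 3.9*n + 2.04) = 0.13*n^5 - 2.28*n^4 + 7.95*n^3 - 0.62*n^2 - 5.48*n - 1.23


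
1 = 1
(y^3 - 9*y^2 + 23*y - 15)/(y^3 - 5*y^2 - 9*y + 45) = (y - 1)/(y + 3)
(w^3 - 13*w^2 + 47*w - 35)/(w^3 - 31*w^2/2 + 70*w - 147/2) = 2*(w^2 - 6*w + 5)/(2*w^2 - 17*w + 21)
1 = 1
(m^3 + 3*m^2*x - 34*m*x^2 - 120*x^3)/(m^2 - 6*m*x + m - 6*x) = (m^2 + 9*m*x + 20*x^2)/(m + 1)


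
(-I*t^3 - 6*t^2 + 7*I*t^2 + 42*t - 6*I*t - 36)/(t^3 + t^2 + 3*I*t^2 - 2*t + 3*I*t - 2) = (-I*t^3 + t^2*(-6 + 7*I) + 6*t*(7 - I) - 36)/(t^3 + t^2*(1 + 3*I) + t*(-2 + 3*I) - 2)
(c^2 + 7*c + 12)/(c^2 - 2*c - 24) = (c + 3)/(c - 6)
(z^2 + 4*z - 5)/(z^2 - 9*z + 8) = (z + 5)/(z - 8)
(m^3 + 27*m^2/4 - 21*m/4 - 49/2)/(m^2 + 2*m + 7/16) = 4*(m^2 + 5*m - 14)/(4*m + 1)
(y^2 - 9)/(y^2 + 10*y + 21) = (y - 3)/(y + 7)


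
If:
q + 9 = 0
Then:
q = -9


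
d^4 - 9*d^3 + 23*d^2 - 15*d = d*(d - 5)*(d - 3)*(d - 1)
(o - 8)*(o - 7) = o^2 - 15*o + 56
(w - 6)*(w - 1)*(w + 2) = w^3 - 5*w^2 - 8*w + 12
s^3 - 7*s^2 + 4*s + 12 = (s - 6)*(s - 2)*(s + 1)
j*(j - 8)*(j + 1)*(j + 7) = j^4 - 57*j^2 - 56*j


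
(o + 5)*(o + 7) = o^2 + 12*o + 35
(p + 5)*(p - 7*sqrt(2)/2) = p^2 - 7*sqrt(2)*p/2 + 5*p - 35*sqrt(2)/2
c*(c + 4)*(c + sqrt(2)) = c^3 + sqrt(2)*c^2 + 4*c^2 + 4*sqrt(2)*c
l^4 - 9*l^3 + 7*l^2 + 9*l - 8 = (l - 8)*(l - 1)^2*(l + 1)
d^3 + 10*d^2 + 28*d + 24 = (d + 2)^2*(d + 6)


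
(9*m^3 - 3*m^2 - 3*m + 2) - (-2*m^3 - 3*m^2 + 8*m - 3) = 11*m^3 - 11*m + 5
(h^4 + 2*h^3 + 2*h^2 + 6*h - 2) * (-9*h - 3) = -9*h^5 - 21*h^4 - 24*h^3 - 60*h^2 + 6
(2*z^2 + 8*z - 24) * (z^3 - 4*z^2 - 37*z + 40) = 2*z^5 - 130*z^3 - 120*z^2 + 1208*z - 960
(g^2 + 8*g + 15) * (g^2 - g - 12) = g^4 + 7*g^3 - 5*g^2 - 111*g - 180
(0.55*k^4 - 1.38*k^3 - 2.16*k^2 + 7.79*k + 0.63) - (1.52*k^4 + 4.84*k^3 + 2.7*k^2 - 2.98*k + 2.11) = -0.97*k^4 - 6.22*k^3 - 4.86*k^2 + 10.77*k - 1.48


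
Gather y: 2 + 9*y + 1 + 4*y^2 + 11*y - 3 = 4*y^2 + 20*y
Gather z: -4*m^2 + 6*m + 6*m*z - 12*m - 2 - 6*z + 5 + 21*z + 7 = -4*m^2 - 6*m + z*(6*m + 15) + 10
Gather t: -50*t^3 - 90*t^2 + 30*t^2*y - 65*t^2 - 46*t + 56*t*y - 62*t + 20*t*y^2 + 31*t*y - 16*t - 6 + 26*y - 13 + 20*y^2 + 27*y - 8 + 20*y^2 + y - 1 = -50*t^3 + t^2*(30*y - 155) + t*(20*y^2 + 87*y - 124) + 40*y^2 + 54*y - 28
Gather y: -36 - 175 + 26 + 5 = -180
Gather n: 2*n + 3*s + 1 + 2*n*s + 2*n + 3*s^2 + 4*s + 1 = n*(2*s + 4) + 3*s^2 + 7*s + 2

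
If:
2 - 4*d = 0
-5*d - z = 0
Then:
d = 1/2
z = -5/2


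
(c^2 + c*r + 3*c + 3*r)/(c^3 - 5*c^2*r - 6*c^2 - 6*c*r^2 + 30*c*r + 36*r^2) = (-c - 3)/(-c^2 + 6*c*r + 6*c - 36*r)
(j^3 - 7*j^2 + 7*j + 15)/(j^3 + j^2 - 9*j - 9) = (j - 5)/(j + 3)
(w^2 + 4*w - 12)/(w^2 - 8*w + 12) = (w + 6)/(w - 6)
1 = 1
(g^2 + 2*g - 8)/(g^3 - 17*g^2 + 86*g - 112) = (g + 4)/(g^2 - 15*g + 56)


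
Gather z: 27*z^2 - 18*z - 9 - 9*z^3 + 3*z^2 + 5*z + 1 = -9*z^3 + 30*z^2 - 13*z - 8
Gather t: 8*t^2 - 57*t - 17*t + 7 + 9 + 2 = 8*t^2 - 74*t + 18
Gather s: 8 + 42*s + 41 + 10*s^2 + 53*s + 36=10*s^2 + 95*s + 85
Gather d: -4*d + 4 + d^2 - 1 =d^2 - 4*d + 3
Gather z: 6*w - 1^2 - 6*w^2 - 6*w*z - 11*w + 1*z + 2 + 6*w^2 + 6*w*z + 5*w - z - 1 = 0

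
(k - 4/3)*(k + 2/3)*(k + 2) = k^3 + 4*k^2/3 - 20*k/9 - 16/9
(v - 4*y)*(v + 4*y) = v^2 - 16*y^2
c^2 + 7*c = c*(c + 7)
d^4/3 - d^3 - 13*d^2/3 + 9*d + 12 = (d/3 + 1)*(d - 4)*(d - 3)*(d + 1)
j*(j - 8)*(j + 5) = j^3 - 3*j^2 - 40*j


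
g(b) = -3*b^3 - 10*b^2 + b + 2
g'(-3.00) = -20.00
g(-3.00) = -10.00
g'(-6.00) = -203.00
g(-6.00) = 284.00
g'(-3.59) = -43.19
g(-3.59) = 8.33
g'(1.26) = -38.49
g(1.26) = -18.62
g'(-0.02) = 1.40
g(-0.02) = 1.98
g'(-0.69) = 10.52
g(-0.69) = -2.47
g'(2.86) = -129.82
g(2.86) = -147.12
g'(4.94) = -317.43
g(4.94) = -598.76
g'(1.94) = -71.67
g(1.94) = -55.60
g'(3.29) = -162.22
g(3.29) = -209.78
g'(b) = -9*b^2 - 20*b + 1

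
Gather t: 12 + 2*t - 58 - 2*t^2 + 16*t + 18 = -2*t^2 + 18*t - 28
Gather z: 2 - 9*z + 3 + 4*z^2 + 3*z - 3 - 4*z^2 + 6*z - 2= 0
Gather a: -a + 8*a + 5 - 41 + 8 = 7*a - 28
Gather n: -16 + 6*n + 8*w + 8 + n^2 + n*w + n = n^2 + n*(w + 7) + 8*w - 8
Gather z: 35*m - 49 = 35*m - 49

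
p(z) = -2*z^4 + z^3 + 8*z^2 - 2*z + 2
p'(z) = -8*z^3 + 3*z^2 + 16*z - 2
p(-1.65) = 7.76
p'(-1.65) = 15.70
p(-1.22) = 10.10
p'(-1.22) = -2.53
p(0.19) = 1.91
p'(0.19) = 1.09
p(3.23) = -104.99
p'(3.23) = -188.61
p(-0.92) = 8.40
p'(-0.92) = -7.95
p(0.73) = 4.62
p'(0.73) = 8.17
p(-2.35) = -23.09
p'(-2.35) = 80.79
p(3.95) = -306.33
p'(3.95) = -385.03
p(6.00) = -2098.00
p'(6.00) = -1526.00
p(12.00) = -38614.00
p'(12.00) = -13202.00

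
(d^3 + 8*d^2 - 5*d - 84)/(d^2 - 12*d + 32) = (d^3 + 8*d^2 - 5*d - 84)/(d^2 - 12*d + 32)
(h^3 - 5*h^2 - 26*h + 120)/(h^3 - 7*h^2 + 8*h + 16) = (h^2 - h - 30)/(h^2 - 3*h - 4)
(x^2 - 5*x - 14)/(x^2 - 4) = (x - 7)/(x - 2)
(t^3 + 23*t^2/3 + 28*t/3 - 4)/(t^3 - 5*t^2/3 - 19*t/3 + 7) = (3*t^3 + 23*t^2 + 28*t - 12)/(3*t^3 - 5*t^2 - 19*t + 21)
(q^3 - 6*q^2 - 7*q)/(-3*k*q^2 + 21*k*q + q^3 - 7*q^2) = (q + 1)/(-3*k + q)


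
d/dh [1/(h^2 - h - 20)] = (1 - 2*h)/(-h^2 + h + 20)^2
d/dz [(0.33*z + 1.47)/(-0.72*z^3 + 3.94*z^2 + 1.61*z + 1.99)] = (0.4752*z^3 + 1.875*z^2 - 11.5836*z - 1.71)/(0.5184*z^6 - 5.6736*z^5 + 13.2052*z^4 + 9.8212*z^3 + 18.2733*z^2 + 6.4078*z + 3.9601)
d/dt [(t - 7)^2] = 2*t - 14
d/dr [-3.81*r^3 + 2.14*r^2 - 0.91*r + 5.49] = -11.43*r^2 + 4.28*r - 0.91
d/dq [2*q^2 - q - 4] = 4*q - 1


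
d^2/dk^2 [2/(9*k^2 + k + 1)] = 4*(-81*k^2 - 9*k + (18*k + 1)^2 - 9)/(9*k^2 + k + 1)^3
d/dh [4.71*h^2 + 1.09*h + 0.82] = 9.42*h + 1.09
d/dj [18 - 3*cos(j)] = 3*sin(j)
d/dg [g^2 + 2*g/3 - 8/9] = 2*g + 2/3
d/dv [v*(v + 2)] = 2*v + 2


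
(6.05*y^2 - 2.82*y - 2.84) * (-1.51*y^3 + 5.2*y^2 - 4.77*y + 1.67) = -9.1355*y^5 + 35.7182*y^4 - 39.2341*y^3 + 8.7869*y^2 + 8.8374*y - 4.7428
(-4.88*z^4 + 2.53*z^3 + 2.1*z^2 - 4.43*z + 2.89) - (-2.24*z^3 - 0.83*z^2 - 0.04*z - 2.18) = -4.88*z^4 + 4.77*z^3 + 2.93*z^2 - 4.39*z + 5.07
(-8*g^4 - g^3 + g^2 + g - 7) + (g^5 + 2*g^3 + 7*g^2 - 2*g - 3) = g^5 - 8*g^4 + g^3 + 8*g^2 - g - 10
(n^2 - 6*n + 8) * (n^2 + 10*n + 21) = n^4 + 4*n^3 - 31*n^2 - 46*n + 168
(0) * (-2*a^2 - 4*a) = 0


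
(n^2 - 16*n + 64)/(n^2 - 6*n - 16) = (n - 8)/(n + 2)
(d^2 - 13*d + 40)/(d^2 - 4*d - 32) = (d - 5)/(d + 4)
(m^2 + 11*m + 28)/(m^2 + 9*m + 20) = (m + 7)/(m + 5)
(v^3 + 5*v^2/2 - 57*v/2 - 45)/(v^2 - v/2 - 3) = (v^2 + v - 30)/(v - 2)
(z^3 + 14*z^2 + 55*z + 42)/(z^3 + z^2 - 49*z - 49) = (z + 6)/(z - 7)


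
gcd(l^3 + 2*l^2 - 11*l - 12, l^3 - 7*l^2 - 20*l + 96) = l^2 + l - 12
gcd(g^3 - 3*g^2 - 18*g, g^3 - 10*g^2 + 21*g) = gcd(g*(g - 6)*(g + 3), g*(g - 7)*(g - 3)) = g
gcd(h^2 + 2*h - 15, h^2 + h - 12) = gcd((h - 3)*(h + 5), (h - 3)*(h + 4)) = h - 3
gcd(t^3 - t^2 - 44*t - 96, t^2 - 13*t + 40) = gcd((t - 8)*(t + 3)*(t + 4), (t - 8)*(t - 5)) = t - 8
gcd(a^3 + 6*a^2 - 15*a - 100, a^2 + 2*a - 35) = 1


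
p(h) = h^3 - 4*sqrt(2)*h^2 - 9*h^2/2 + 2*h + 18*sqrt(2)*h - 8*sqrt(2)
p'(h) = 3*h^2 - 8*sqrt(2)*h - 9*h + 2 + 18*sqrt(2)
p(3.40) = 3.93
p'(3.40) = -6.93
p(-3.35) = -254.87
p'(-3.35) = 129.17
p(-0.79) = -39.84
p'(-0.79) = 45.38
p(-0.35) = -22.21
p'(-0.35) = 34.93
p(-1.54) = -81.34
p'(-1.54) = 65.85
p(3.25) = 4.96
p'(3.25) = -6.88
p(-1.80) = -99.47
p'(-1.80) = 73.74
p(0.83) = 5.05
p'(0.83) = 12.66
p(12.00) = 583.57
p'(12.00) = 215.69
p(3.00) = 6.64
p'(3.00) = -6.49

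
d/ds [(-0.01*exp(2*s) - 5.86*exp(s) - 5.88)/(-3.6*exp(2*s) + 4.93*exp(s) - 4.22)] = (-21.1453*exp(2*s) - 42.2516*exp(s) + 53.7176)*exp(s)/(12.96*exp(4*s) - 35.496*exp(3*s) + 54.6889*exp(2*s) - 41.6092*exp(s) + 17.8084)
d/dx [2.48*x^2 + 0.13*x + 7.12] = 4.96*x + 0.13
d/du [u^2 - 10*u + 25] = 2*u - 10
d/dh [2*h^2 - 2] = 4*h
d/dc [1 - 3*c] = -3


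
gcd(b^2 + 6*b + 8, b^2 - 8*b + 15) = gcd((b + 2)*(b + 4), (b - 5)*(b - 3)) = 1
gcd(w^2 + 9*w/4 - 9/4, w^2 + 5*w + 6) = w + 3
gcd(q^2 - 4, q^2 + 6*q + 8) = q + 2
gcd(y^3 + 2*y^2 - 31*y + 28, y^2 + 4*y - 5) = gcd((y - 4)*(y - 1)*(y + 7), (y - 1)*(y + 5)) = y - 1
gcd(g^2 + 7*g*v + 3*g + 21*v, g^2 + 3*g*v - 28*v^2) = g + 7*v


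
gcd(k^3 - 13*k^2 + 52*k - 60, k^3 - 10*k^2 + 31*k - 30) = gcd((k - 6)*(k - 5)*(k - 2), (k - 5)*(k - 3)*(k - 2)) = k^2 - 7*k + 10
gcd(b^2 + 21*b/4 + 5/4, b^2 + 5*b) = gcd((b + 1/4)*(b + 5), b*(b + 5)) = b + 5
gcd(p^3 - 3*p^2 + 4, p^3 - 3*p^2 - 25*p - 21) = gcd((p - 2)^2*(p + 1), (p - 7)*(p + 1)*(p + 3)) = p + 1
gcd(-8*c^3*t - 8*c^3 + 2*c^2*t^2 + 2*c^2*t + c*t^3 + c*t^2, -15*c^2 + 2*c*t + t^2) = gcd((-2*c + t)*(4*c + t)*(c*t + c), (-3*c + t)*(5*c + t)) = 1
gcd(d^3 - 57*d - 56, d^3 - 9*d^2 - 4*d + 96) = d - 8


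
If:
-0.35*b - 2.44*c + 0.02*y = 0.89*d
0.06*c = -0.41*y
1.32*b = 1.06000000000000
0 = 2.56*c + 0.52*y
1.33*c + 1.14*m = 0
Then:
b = 0.80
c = 0.00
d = -0.32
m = 0.00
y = 0.00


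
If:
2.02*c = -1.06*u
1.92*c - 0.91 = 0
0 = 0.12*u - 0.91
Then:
No Solution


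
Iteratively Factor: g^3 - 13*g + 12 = (g - 3)*(g^2 + 3*g - 4) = (g - 3)*(g + 4)*(g - 1)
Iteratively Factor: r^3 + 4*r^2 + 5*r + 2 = (r + 1)*(r^2 + 3*r + 2) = (r + 1)^2*(r + 2)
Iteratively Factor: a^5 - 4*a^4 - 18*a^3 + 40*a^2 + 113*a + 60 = (a + 1)*(a^4 - 5*a^3 - 13*a^2 + 53*a + 60) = (a + 1)*(a + 3)*(a^3 - 8*a^2 + 11*a + 20) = (a - 5)*(a + 1)*(a + 3)*(a^2 - 3*a - 4) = (a - 5)*(a - 4)*(a + 1)*(a + 3)*(a + 1)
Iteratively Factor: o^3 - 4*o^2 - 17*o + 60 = (o - 5)*(o^2 + o - 12) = (o - 5)*(o - 3)*(o + 4)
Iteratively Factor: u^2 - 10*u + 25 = (u - 5)*(u - 5)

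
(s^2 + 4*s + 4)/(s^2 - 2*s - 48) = (s^2 + 4*s + 4)/(s^2 - 2*s - 48)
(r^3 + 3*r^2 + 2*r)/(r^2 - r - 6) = r*(r + 1)/(r - 3)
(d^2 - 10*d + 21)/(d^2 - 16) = (d^2 - 10*d + 21)/(d^2 - 16)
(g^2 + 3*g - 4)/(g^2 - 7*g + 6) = (g + 4)/(g - 6)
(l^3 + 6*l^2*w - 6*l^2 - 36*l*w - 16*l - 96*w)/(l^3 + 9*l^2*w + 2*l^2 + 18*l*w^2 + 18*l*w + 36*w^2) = (l - 8)/(l + 3*w)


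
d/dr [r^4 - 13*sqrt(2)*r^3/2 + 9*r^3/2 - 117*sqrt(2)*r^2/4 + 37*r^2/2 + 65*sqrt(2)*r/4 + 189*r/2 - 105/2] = 4*r^3 - 39*sqrt(2)*r^2/2 + 27*r^2/2 - 117*sqrt(2)*r/2 + 37*r + 65*sqrt(2)/4 + 189/2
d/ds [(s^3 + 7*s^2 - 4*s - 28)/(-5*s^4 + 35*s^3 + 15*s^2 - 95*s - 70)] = (s^3 + 17*s^2 - 7*s - 119)/(5*(s^5 - 11*s^4 + 10*s^3 + 106*s^2 + 133*s + 49))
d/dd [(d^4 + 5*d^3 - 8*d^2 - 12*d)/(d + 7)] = (3*d^4 + 38*d^3 + 97*d^2 - 112*d - 84)/(d^2 + 14*d + 49)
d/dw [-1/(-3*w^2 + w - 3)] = (1 - 6*w)/(3*w^2 - w + 3)^2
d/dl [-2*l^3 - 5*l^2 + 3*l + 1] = -6*l^2 - 10*l + 3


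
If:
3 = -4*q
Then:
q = -3/4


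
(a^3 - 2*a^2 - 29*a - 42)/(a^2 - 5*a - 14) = a + 3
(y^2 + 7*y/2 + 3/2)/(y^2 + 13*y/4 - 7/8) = 4*(2*y^2 + 7*y + 3)/(8*y^2 + 26*y - 7)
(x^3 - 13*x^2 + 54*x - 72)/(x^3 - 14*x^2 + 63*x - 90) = (x - 4)/(x - 5)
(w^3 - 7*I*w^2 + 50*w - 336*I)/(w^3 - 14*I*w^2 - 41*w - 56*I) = (w^2 + I*w + 42)/(w^2 - 6*I*w + 7)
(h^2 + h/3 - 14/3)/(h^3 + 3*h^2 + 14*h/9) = 3*(h - 2)/(h*(3*h + 2))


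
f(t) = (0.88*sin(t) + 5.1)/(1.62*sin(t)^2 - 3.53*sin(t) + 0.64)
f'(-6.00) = 274.87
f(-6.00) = -24.32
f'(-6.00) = 274.87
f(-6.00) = -24.32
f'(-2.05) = -0.58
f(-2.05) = 0.86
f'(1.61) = -0.02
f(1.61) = -4.71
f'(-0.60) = 2.28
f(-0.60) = 1.46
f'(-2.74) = -4.44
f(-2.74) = 2.10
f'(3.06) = -130.13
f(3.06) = 14.24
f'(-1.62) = -0.05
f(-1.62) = 0.73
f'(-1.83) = -0.27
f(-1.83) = 0.76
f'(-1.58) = -0.01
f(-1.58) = 0.73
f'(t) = (-3.24*sin(t)*cos(t) + 3.53*cos(t))*(0.88*sin(t) + 5.1)/(1.62*sin(t)^2 - 3.53*sin(t) + 0.64)^2 + 0.88*cos(t)/(1.62*sin(t)^2 - 3.53*sin(t) + 0.64)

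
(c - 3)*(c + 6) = c^2 + 3*c - 18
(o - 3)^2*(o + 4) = o^3 - 2*o^2 - 15*o + 36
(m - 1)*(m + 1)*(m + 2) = m^3 + 2*m^2 - m - 2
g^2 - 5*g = g*(g - 5)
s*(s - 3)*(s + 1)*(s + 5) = s^4 + 3*s^3 - 13*s^2 - 15*s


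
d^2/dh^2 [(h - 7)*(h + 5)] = 2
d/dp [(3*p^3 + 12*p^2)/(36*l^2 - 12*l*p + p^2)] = 3*p*(-18*l*p - 48*l + p^2)/(-216*l^3 + 108*l^2*p - 18*l*p^2 + p^3)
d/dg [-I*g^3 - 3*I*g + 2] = 3*I*(-g^2 - 1)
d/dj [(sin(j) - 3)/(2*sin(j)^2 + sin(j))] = (12*sin(j) + cos(2*j) + 2)*cos(j)/((2*sin(j) + 1)^2*sin(j)^2)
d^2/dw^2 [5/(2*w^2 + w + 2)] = 10*(-4*w^2 - 2*w + (4*w + 1)^2 - 4)/(2*w^2 + w + 2)^3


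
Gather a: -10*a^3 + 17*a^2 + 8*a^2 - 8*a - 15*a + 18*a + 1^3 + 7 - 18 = -10*a^3 + 25*a^2 - 5*a - 10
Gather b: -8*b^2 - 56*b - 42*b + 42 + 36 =-8*b^2 - 98*b + 78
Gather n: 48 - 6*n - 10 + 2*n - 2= 36 - 4*n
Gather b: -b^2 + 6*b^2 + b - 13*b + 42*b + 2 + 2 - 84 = 5*b^2 + 30*b - 80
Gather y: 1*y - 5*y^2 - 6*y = -5*y^2 - 5*y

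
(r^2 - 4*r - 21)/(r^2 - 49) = (r + 3)/(r + 7)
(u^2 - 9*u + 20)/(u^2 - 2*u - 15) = (u - 4)/(u + 3)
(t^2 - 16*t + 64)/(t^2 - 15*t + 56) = (t - 8)/(t - 7)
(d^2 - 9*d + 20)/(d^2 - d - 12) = (d - 5)/(d + 3)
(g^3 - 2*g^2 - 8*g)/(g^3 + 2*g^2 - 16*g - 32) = g/(g + 4)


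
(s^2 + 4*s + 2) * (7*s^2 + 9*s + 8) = 7*s^4 + 37*s^3 + 58*s^2 + 50*s + 16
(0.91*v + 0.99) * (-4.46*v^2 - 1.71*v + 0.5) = -4.0586*v^3 - 5.9715*v^2 - 1.2379*v + 0.495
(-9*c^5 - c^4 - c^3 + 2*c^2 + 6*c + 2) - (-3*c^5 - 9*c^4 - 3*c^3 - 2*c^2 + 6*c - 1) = -6*c^5 + 8*c^4 + 2*c^3 + 4*c^2 + 3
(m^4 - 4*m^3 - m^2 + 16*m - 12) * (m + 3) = m^5 - m^4 - 13*m^3 + 13*m^2 + 36*m - 36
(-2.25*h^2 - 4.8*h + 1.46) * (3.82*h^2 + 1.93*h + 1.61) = -8.595*h^4 - 22.6785*h^3 - 7.3093*h^2 - 4.9102*h + 2.3506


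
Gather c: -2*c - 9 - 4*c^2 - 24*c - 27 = -4*c^2 - 26*c - 36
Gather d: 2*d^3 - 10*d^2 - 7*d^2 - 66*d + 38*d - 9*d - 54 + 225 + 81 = 2*d^3 - 17*d^2 - 37*d + 252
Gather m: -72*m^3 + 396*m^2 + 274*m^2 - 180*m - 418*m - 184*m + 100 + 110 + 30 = -72*m^3 + 670*m^2 - 782*m + 240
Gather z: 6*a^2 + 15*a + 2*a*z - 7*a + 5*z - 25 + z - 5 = 6*a^2 + 8*a + z*(2*a + 6) - 30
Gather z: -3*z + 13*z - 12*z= -2*z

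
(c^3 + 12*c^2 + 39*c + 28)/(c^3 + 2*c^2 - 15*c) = (c^3 + 12*c^2 + 39*c + 28)/(c*(c^2 + 2*c - 15))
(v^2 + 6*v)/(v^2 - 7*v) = (v + 6)/(v - 7)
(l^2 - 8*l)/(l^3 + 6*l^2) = (l - 8)/(l*(l + 6))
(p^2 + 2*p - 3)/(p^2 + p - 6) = (p - 1)/(p - 2)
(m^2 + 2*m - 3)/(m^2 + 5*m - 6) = (m + 3)/(m + 6)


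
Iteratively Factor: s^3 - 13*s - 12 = (s - 4)*(s^2 + 4*s + 3) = (s - 4)*(s + 3)*(s + 1)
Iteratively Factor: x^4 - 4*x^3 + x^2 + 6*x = (x - 3)*(x^3 - x^2 - 2*x) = x*(x - 3)*(x^2 - x - 2) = x*(x - 3)*(x + 1)*(x - 2)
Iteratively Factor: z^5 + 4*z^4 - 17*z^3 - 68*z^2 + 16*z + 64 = (z + 4)*(z^4 - 17*z^2 + 16) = (z + 1)*(z + 4)*(z^3 - z^2 - 16*z + 16) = (z - 1)*(z + 1)*(z + 4)*(z^2 - 16) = (z - 1)*(z + 1)*(z + 4)^2*(z - 4)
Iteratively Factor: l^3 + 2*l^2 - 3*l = (l + 3)*(l^2 - l) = l*(l + 3)*(l - 1)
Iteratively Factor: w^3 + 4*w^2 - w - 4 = (w - 1)*(w^2 + 5*w + 4) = (w - 1)*(w + 1)*(w + 4)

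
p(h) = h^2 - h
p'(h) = 2*h - 1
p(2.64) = 4.33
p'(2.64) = 4.28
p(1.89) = 1.68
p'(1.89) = 2.78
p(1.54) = 0.83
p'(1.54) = 2.08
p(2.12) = 2.37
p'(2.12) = 3.24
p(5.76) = 27.42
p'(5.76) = 10.52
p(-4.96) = 29.56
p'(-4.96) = -10.92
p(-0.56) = 0.87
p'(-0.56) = -2.12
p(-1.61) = 4.20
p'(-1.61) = -4.22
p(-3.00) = 12.00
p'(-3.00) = -7.00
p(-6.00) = 42.00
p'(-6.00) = -13.00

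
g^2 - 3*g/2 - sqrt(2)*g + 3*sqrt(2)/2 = (g - 3/2)*(g - sqrt(2))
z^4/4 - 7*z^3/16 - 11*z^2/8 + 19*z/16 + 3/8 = (z/4 + 1/2)*(z - 3)*(z - 1)*(z + 1/4)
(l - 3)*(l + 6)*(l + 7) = l^3 + 10*l^2 + 3*l - 126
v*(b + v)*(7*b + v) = 7*b^2*v + 8*b*v^2 + v^3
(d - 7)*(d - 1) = d^2 - 8*d + 7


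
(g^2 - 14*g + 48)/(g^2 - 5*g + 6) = (g^2 - 14*g + 48)/(g^2 - 5*g + 6)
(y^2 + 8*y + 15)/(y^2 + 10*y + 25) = (y + 3)/(y + 5)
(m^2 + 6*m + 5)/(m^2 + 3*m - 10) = (m + 1)/(m - 2)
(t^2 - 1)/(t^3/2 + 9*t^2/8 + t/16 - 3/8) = 16*(t^2 - 1)/(8*t^3 + 18*t^2 + t - 6)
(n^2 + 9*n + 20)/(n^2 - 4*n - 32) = (n + 5)/(n - 8)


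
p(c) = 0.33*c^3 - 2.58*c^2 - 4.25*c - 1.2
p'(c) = 0.99*c^2 - 5.16*c - 4.25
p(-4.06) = -48.56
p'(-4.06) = 33.02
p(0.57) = -4.40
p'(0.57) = -6.87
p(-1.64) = -2.62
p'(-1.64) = 6.88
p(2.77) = -25.75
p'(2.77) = -10.95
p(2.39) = -21.59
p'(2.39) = -10.93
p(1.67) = -13.96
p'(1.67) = -10.11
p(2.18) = -19.31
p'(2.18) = -10.79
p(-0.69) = 0.40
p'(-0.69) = -0.22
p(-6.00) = -139.86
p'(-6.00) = 62.35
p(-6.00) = -139.86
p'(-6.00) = 62.35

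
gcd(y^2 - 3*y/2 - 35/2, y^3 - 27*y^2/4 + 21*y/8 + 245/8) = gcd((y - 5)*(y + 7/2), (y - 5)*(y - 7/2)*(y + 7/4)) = y - 5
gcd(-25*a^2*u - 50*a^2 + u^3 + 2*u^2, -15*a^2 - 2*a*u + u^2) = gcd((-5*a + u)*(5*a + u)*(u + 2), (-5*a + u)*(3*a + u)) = -5*a + u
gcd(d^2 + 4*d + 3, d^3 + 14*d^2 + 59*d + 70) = 1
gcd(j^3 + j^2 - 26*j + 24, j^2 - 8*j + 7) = j - 1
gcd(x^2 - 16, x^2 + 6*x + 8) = x + 4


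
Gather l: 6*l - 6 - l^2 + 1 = -l^2 + 6*l - 5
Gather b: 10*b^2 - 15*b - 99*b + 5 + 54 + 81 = 10*b^2 - 114*b + 140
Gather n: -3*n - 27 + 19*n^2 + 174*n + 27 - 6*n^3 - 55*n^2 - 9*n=-6*n^3 - 36*n^2 + 162*n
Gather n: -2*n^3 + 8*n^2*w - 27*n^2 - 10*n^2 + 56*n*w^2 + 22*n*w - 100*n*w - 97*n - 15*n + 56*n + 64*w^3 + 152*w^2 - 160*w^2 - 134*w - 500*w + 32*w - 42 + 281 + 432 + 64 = -2*n^3 + n^2*(8*w - 37) + n*(56*w^2 - 78*w - 56) + 64*w^3 - 8*w^2 - 602*w + 735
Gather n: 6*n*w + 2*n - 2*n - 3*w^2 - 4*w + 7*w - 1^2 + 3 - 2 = 6*n*w - 3*w^2 + 3*w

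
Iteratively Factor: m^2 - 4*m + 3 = (m - 1)*(m - 3)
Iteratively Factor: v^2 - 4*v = (v - 4)*(v)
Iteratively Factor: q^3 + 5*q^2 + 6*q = (q + 3)*(q^2 + 2*q) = q*(q + 3)*(q + 2)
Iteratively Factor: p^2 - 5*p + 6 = (p - 3)*(p - 2)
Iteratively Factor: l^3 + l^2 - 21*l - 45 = (l + 3)*(l^2 - 2*l - 15) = (l + 3)^2*(l - 5)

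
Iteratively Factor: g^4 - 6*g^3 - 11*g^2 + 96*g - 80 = (g - 4)*(g^3 - 2*g^2 - 19*g + 20) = (g - 5)*(g - 4)*(g^2 + 3*g - 4) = (g - 5)*(g - 4)*(g + 4)*(g - 1)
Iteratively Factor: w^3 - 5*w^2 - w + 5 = (w + 1)*(w^2 - 6*w + 5) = (w - 1)*(w + 1)*(w - 5)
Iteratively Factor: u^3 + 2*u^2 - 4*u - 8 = (u + 2)*(u^2 - 4) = (u + 2)^2*(u - 2)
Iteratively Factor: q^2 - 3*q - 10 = (q - 5)*(q + 2)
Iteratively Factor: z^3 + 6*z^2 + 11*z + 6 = (z + 1)*(z^2 + 5*z + 6) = (z + 1)*(z + 3)*(z + 2)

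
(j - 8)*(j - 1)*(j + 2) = j^3 - 7*j^2 - 10*j + 16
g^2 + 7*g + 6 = (g + 1)*(g + 6)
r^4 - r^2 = r^2*(r - 1)*(r + 1)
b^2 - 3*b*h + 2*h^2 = (b - 2*h)*(b - h)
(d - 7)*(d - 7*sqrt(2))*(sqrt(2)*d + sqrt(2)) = sqrt(2)*d^3 - 14*d^2 - 6*sqrt(2)*d^2 - 7*sqrt(2)*d + 84*d + 98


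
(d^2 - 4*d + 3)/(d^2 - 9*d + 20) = (d^2 - 4*d + 3)/(d^2 - 9*d + 20)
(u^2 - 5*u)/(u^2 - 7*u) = (u - 5)/(u - 7)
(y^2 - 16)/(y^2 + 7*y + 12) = (y - 4)/(y + 3)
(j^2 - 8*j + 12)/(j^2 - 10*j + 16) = (j - 6)/(j - 8)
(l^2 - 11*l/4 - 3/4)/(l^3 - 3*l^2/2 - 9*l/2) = (4*l + 1)/(2*l*(2*l + 3))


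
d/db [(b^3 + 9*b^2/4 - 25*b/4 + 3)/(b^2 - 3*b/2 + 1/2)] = (8*b^2 - 8*b + 11)/(2*(4*b^2 - 4*b + 1))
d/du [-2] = 0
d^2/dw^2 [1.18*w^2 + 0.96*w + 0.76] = 2.36000000000000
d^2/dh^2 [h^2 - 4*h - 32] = 2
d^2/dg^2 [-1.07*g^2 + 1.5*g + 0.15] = -2.14000000000000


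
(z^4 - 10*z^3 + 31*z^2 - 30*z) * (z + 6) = z^5 - 4*z^4 - 29*z^3 + 156*z^2 - 180*z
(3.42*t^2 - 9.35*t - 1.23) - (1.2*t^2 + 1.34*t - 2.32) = 2.22*t^2 - 10.69*t + 1.09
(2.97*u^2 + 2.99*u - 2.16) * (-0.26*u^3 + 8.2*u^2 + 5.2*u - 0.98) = -0.7722*u^5 + 23.5766*u^4 + 40.5236*u^3 - 5.0746*u^2 - 14.1622*u + 2.1168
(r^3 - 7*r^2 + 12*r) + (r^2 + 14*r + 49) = r^3 - 6*r^2 + 26*r + 49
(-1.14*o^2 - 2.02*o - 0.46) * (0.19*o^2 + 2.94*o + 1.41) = -0.2166*o^4 - 3.7354*o^3 - 7.6336*o^2 - 4.2006*o - 0.6486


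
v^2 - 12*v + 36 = (v - 6)^2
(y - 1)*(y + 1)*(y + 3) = y^3 + 3*y^2 - y - 3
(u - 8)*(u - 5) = u^2 - 13*u + 40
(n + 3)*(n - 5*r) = n^2 - 5*n*r + 3*n - 15*r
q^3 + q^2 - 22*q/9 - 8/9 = (q - 4/3)*(q + 1/3)*(q + 2)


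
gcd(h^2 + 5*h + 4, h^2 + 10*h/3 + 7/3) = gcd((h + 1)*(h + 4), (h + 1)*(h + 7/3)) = h + 1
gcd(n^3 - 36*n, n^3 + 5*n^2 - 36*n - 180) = n^2 - 36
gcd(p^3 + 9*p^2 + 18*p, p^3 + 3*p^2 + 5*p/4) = p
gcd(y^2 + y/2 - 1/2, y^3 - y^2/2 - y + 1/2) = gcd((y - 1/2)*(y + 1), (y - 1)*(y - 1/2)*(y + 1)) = y^2 + y/2 - 1/2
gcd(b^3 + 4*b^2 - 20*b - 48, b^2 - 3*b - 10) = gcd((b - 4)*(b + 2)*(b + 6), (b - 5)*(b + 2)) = b + 2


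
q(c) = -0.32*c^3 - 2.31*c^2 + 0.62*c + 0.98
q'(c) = -0.96*c^2 - 4.62*c + 0.62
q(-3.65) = -16.50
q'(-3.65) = 4.69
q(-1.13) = -2.21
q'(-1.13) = 4.61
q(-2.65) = -10.93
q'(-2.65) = 6.12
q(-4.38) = -19.16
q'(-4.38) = 2.44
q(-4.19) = -18.63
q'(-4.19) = 3.12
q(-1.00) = -1.63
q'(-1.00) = 4.28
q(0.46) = 0.75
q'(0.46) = -1.71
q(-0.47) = 0.21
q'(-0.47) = 2.58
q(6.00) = -147.58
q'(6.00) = -61.66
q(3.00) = -26.59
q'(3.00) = -21.88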